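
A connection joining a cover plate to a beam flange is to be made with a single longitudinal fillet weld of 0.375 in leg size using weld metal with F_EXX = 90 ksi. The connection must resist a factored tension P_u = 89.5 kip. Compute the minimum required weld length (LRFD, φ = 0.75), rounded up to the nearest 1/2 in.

L = 8.5 in

Throat t_e = 0.707 × 0.375 = 0.2651 in.
φr_n = 0.75 × 0.6 × 90 × 0.2651 = 10.74 kip/in.
L_req = P_u / φr_n = 89.5 / 10.74 = 8.335 in total.
Round up → use L = 8.5 in.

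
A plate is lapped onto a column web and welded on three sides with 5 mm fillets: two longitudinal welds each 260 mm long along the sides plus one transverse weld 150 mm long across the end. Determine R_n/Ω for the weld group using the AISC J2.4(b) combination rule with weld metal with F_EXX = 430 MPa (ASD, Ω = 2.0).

R_n/Ω ≈ 306 kN

t_e = 0.707 × 5 = 3.535 mm.
R_nwl = 0.6 × 430 × 3.535 × 520 × 10⁻³ = 474.3 kN (longitudinal, 2 welds).
R_nwt = 0.6 × 430 × 3.535 × 150 × 10⁻³ = 136.8 kN (transverse, base value).
(i) R_nwl + R_nwt = 611.1 kN; (ii) 0.85 R_nwl + 1.5 R_nwt = 608.3 kN.
R_n = max = 611.1 kN [governs: (i)]; R_n/Ω = 305.5 kN.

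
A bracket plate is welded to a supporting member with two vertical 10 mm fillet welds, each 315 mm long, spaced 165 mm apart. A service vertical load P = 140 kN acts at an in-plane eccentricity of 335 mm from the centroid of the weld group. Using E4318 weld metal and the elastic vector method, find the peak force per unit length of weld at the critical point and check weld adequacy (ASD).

E43XX → F_EXX = 430 MPa.
Total weld length L_w = 630 mm. Treat welds as unit-width lines.
Polar moment about centroid: J = 2[d³/12 + d(b/2)²] = 2[315³/12 + 315×82.5²] = 9497000 mm³.
Direct shear f_v = P/L_w = 140×10³ / 630 = 222.2 N/mm (vertical).
Torsion M = P·e = 140×10³ × 335 = 46900000 N·mm.
Critical point at (x, y) = (82.5, 157.5) from centroid. f_tx = M·y/J = 777.8 N/mm; f_ty = M·x/J = 407.4 N/mm.
Resultant f_max = √[f_tx² + (f_v + f_ty)²] = √[777.8² + (222.2 + 407.4)²] = 1001 N/mm.
Capacity per unit length: r_n/Ω = (1/2.0) × 0.6 × 430 × (0.707 × 10) = 912 N/mm.
1001 > 912 → NOT adequate.

f_max ≈ 1000 N/mm; NOT adequate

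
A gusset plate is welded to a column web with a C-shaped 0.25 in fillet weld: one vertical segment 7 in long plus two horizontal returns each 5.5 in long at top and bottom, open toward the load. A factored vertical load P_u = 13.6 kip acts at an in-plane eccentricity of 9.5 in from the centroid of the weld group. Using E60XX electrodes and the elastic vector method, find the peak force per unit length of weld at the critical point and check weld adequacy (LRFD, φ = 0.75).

f_max ≈ 3.59 kip/in; adequate

E60XX → F_EXX = 60 ksi.
Total weld length L_w = 18 in. Treat welds as unit-width lines.
Centroid: x̄ = 2×5.5×2.75 / 18 = 1.681 in from the vertical weld.
Polar moment about centroid: J = I_x + I_y = [7³/12 + 2×5.5×3.5²] + [7×1.681² + 2(5.5³/12 + 5.5×1.069²)] = 223.4 in³.
Direct shear f_v = P/L_w = 13.6 / 18 = 0.7556 kip/in (vertical).
Torsion M = P·e = 13.6 × 9.5 = 129.2 kip·in.
Critical point at (x, y) = (3.819, 3.5) from centroid. f_tx = M·y/J = 2.024 kip/in; f_ty = M·x/J = 2.209 kip/in.
Resultant f_max = √[f_tx² + (f_v + f_ty)²] = √[2.024² + (0.7556 + 2.209)²] = 3.589 kip/in.
Capacity per unit length: φr_n = 0.75 × 0.6 × 60 × (0.707 × 0.25) = 4.772 kip/in.
3.589 ≤ 4.772 → adequate.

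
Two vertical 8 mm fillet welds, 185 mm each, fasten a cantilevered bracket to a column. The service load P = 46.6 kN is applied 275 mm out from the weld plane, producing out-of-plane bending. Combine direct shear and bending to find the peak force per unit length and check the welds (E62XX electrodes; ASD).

f_max ≈ 1130 N/mm; NOT adequate

E62XX → F_EXX = 620 MPa.
L_w = 2 × 185 = 370 mm; section modulus (unit throat) S = 2 × L²/6 = 11410 mm².
Direct shear f_v = P/L_w = 46.6×10³/370 = 125.9 N/mm.
Moment M = P × e = 46.6×10³ × 275 = 12815000 N·mm; bending f_b = M/S = 1123 N/mm.
f_max = √(f_v² + f_b²) = √(125.9² + 1123²) = 1130 N/mm.
r_n/Ω = (1/2.0) × 0.6 × 620 × (0.707 × 8) = 1052 N/mm → NOT adequate.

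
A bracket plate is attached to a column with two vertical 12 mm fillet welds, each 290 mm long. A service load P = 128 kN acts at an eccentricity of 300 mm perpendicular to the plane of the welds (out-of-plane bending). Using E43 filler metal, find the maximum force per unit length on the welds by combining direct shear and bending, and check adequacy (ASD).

f_max ≈ 1390 N/mm; NOT adequate

E43XX → F_EXX = 430 MPa.
L_w = 2 × 290 = 580 mm; section modulus (unit throat) S = 2 × L²/6 = 28030 mm².
Direct shear f_v = P/L_w = 128×10³/580 = 220.7 N/mm.
Moment M = P × e = 128×10³ × 300 = 38400000 N·mm; bending f_b = M/S = 1370 N/mm.
f_max = √(f_v² + f_b²) = √(220.7² + 1370²) = 1387 N/mm.
r_n/Ω = (1/2.0) × 0.6 × 430 × (0.707 × 12) = 1094 N/mm → NOT adequate.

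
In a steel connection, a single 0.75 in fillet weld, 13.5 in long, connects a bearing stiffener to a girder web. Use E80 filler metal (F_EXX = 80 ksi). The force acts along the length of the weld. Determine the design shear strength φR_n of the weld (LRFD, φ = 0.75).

Effective throat t_e = 0.707 × 0.75 = 0.5302 in.
Total length L = 13.5 in; A_we = 0.5302 × 13.5 = 7.158 in².
F_nw = 0.6 F_EXX = 0.6 × 80 = 48 ksi.
φR_n = 0.75 × 48 × 7.158 = 257.7 kip.

φR_n ≈ 258 kip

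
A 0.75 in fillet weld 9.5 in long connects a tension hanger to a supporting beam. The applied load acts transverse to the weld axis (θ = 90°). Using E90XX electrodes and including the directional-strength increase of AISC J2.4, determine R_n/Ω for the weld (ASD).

R_n/Ω ≈ 204 kip

E90XX → F_EXX = 90 ksi.
t_e = 0.707 × 0.75 = 0.5302 in; A_we = 0.5302 × 9.5 = 5.037 in².
Directional factor: 1.0 + 0.5 sin^1.5(90°) = 1.5.
F_nw = 0.6 × 90 × 1.5 = 81 ksi.
R_n/Ω = (81 × 5.037) / 2.0 = 204 kip.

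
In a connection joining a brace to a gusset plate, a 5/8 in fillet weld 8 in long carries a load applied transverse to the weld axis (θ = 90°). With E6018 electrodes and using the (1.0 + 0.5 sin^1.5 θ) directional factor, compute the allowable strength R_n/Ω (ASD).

E60XX → F_EXX = 60 ksi.
t_e = 0.707 × 0.625 = 0.4419 in; A_we = 0.4419 × 8 = 3.535 in².
Directional factor: 1.0 + 0.5 sin^1.5(90°) = 1.5.
F_nw = 0.6 × 60 × 1.5 = 54 ksi.
R_n/Ω = (54 × 3.535) / 2.0 = 95.44 kips.

R_n/Ω ≈ 95.4 kips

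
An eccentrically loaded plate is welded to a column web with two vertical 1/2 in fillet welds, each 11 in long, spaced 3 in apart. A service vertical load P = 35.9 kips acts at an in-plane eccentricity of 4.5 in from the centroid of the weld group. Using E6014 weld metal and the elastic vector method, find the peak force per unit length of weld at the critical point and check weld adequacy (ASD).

f_max ≈ 4.14 kip/in; adequate

E60XX → F_EXX = 60 ksi.
Total weld length L_w = 22 in. Treat welds as unit-width lines.
Polar moment about centroid: J = 2[d³/12 + d(b/2)²] = 2[11³/12 + 11×1.5²] = 271.3 in³.
Direct shear f_v = P/L_w = 35.9 / 22 = 1.632 kip/in (vertical).
Torsion M = P·e = 35.9 × 4.5 = 161.55 kip·in.
Critical point at (x, y) = (1.5, 5.5) from centroid. f_tx = M·y/J = 3.275 kip/in; f_ty = M·x/J = 0.8931 kip/in.
Resultant f_max = √[f_tx² + (f_v + f_ty)²] = √[3.275² + (1.632 + 0.8931)²] = 4.135 kip/in.
Capacity per unit length: r_n/Ω = (1/2.0) × 0.6 × 60 × (0.707 × 0.5) = 6.363 kip/in.
4.135 ≤ 6.363 → adequate.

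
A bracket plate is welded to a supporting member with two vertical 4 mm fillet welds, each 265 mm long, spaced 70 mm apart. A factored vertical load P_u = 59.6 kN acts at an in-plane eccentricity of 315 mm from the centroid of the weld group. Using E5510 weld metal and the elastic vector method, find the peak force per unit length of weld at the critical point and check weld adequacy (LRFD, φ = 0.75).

E55XX → F_EXX = 550 MPa.
Total weld length L_w = 530 mm. Treat welds as unit-width lines.
Polar moment about centroid: J = 2[d³/12 + d(b/2)²] = 2[265³/12 + 265×35²] = 3751000 mm³.
Direct shear f_v = P/L_w = 59.6×10³ / 530 = 112.5 N/mm (vertical).
Torsion M = P·e = 59.6×10³ × 315 = 18774000 N·mm.
Critical point at (x, y) = (35, 132.5) from centroid. f_tx = M·y/J = 663.2 N/mm; f_ty = M·x/J = 175.2 N/mm.
Resultant f_max = √[f_tx² + (f_v + f_ty)²] = √[663.2² + (112.5 + 175.2)²] = 722.9 N/mm.
Capacity per unit length: φr_n = 0.75 × 0.6 × 550 × (0.707 × 4) = 699.9 N/mm.
722.9 > 699.9 → NOT adequate.

f_max ≈ 723 N/mm; NOT adequate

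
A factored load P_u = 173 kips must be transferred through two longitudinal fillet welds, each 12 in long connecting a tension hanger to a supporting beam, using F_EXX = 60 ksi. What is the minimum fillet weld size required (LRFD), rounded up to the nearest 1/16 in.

w = 7/16 in

Total weld length L = 24 in.
Required throat t_e = P_u / (φ × 0.6 F_EXX × L) = 173 / (0.75 × 0.6 × 60 × 24) = 0.267 in.
Required leg w = t_e / 0.707 = 0.3776 in → use 7/16 in.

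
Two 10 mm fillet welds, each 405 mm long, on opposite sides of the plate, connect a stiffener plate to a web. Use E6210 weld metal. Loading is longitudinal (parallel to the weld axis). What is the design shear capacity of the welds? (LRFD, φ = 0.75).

E62XX → F_EXX = 620 MPa.
Effective throat t_e = 0.707 × 10 = 7.07 mm.
Total length L = 810 mm; A_we = 7.07 × 810 = 5727 mm².
F_nw = 0.6 F_EXX = 0.6 × 620 = 372 MPa.
φR_n = 0.75 × 372 × 5727 × 10⁻³ = 1598 kN.

φR_n ≈ 1600 kN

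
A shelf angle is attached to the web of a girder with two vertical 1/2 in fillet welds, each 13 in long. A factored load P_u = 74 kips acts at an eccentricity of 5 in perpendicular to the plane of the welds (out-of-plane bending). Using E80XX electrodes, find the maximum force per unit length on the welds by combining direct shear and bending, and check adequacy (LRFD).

f_max ≈ 7.16 kip/in; adequate

E80XX → F_EXX = 80 ksi.
L_w = 2 × 13 = 26 in; section modulus (unit throat) S = 2 × L²/6 = 56.33 in².
Direct shear f_v = P/L_w = 74/26 = 2.846 kip/in.
Moment M = P × e = 74 × 5 = 370 kip·in; bending f_b = M/S = 6.568 kip/in.
f_max = √(f_v² + f_b²) = √(2.846² + 6.568²) = 7.158 kip/in.
φr_n = 0.75 × 0.6 × 80 × (0.707 × 0.5) = 12.73 kip/in → adequate.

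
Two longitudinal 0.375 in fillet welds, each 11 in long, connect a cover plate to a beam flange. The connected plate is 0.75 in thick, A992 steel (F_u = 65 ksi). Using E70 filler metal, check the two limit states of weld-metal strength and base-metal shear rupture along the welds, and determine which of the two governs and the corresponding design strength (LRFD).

E70XX → F_EXX = 70 ksi.
t_e = 0.707 × 0.375 = 0.2651 in; L = 22 in.
Weld metal: φR_n = 0.75 × 0.6 × 70 × 0.2651 × 22 = 183.7 kip.
Base metal (shear rupture): φR_n = 0.75 × 0.6 × 65 × 0.75 × 22 = 482.6 kip.
Governing: weld metal.

φR_n ≈ 184 kip (weld metal governs)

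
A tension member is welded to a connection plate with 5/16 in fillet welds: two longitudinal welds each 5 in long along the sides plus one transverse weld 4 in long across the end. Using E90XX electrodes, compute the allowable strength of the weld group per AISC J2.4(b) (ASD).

R_n/Ω ≈ 86.5 kip

E90XX → F_EXX = 90 ksi.
t_e = 0.707 × 0.3125 = 0.2209 in.
R_nwl = 0.6 × 90 × 0.2209 × 10 = 119.3 kip (longitudinal, 2 welds).
R_nwt = 0.6 × 90 × 0.2209 × 4 = 47.72 kip (transverse, base value).
(i) R_nwl + R_nwt = 167 kip; (ii) 0.85 R_nwl + 1.5 R_nwt = 173 kip.
R_n = max = 173 kip [governs: (ii)]; R_n/Ω = 86.5 kip.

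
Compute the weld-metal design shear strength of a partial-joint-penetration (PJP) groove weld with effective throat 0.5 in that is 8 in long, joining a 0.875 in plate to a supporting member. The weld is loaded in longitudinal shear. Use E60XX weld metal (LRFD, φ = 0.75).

φR_n ≈ 108 kips

E60XX → F_EXX = 60 ksi.
Effective throat (given) t_e = 0.5 in.
A_we = 0.5 × 8 = 4 in².
F_nw = 0.6 F_EXX = 36 ksi.
φR_n = 0.75 × 36 × 4 = 108 kips.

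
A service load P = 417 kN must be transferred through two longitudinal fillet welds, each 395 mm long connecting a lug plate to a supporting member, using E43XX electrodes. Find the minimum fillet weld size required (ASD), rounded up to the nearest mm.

E43XX → F_EXX = 430 MPa.
Total weld length L = 790 mm.
Required throat t_e = P × Ω / (0.6 F_EXX × L) = 417 × 2.0 / (0.6 × 430 × 790 × 10⁻³) = 4.092 mm.
Required leg w = t_e / 0.707 = 5.788 mm → use 6 mm.

w = 6 mm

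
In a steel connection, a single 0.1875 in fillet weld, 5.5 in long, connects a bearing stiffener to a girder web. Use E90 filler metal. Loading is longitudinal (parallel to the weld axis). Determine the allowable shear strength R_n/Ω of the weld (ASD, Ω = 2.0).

R_n/Ω ≈ 19.7 kips

E90XX → F_EXX = 90 ksi.
Effective throat t_e = 0.707 × 0.1875 = 0.1326 in.
Total length L = 5.5 in; A_we = 0.1326 × 5.5 = 0.7291 in².
F_nw = 0.6 F_EXX = 0.6 × 90 = 54 ksi.
R_n = 54 × 0.7291 = 39.37 kips; R_n/Ω = 39.37/2.0 = 19.69 kips.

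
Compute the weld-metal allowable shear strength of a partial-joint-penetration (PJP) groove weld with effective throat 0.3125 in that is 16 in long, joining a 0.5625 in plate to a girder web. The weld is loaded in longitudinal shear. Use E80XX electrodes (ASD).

E80XX → F_EXX = 80 ksi.
Effective throat (given) t_e = 0.3125 in.
A_we = 0.3125 × 16 = 5 in².
F_nw = 0.6 F_EXX = 48 ksi.
R_n/Ω = (48 × 5) / 2.0 = 120 kip.

R_n/Ω ≈ 120 kip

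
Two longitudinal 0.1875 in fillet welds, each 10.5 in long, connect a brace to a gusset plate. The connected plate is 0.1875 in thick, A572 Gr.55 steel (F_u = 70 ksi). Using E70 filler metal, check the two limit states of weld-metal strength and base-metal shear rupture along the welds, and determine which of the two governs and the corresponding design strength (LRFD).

φR_n ≈ 87.7 kips (weld metal governs)

E70XX → F_EXX = 70 ksi.
t_e = 0.707 × 0.1875 = 0.1326 in; L = 21 in.
Weld metal: φR_n = 0.75 × 0.6 × 70 × 0.1326 × 21 = 87.69 kips.
Base metal (shear rupture): φR_n = 0.75 × 0.6 × 70 × 0.1875 × 21 = 124 kips.
Governing: weld metal.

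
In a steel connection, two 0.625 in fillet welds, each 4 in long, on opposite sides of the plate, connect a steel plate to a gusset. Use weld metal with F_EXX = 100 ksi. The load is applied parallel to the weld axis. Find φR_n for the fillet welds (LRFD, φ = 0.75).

φR_n ≈ 159 kips

Effective throat t_e = 0.707 × 0.625 = 0.4419 in.
Total length L = 8 in; A_we = 0.4419 × 8 = 3.535 in².
F_nw = 0.6 F_EXX = 0.6 × 100 = 60 ksi.
φR_n = 0.75 × 60 × 3.535 = 159.1 kips.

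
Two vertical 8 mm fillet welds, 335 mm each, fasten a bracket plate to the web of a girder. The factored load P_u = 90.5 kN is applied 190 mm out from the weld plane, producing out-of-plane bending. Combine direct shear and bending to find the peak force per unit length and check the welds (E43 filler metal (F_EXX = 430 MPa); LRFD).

f_max ≈ 479 N/mm; adequate

L_w = 2 × 335 = 670 mm; section modulus (unit throat) S = 2 × L²/6 = 37410 mm².
Direct shear f_v = P/L_w = 90.5×10³/670 = 135.1 N/mm.
Moment M = P × e = 90.5×10³ × 190 = 17195000 N·mm; bending f_b = M/S = 459.7 N/mm.
f_max = √(f_v² + f_b²) = √(135.1² + 459.7²) = 479.1 N/mm.
φr_n = 0.75 × 0.6 × 430 × (0.707 × 8) = 1094 N/mm → adequate.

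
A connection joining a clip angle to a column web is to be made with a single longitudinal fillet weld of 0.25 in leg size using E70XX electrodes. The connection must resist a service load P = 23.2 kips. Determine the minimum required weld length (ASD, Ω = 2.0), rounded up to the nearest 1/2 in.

L = 6.5 in

E70XX → F_EXX = 70 ksi.
Throat t_e = 0.707 × 0.25 = 0.1767 in.
r_n/Ω = (0.6 × 70 × 0.1767) / 2.0 = 3.712 kip/in.
L_req = P / (r_n/Ω) = 23.2 / 3.712 = 6.25 in total.
Round up → use L = 6.5 in.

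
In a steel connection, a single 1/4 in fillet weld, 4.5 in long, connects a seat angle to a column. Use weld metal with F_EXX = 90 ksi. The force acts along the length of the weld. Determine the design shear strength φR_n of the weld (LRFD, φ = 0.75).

φR_n ≈ 32.2 kips

Effective throat t_e = 0.707 × 0.25 = 0.1767 in.
Total length L = 4.5 in; A_we = 0.1767 × 4.5 = 0.7954 in².
F_nw = 0.6 F_EXX = 0.6 × 90 = 54 ksi.
φR_n = 0.75 × 54 × 0.7954 = 32.21 kips.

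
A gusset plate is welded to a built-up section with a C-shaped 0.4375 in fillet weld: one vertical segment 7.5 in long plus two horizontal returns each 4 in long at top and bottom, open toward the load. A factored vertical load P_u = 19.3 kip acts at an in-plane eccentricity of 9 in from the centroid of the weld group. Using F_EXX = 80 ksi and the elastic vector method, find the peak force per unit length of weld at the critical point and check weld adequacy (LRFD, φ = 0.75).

f_max ≈ 5.64 kip/in; adequate

Total weld length L_w = 15.5 in. Treat welds as unit-width lines.
Centroid: x̄ = 2×4×2 / 15.5 = 1.032 in from the vertical weld.
Polar moment about centroid: J = I_x + I_y = [7.5³/12 + 2×4×3.75²] + [7.5×1.032² + 2(4³/12 + 4×0.9677²)] = 173.8 in³.
Direct shear f_v = P/L_w = 19.3 / 15.5 = 1.245 kip/in (vertical).
Torsion M = P·e = 19.3 × 9 = 173.7 kip·in.
Critical point at (x, y) = (2.968, 3.75) from centroid. f_tx = M·y/J = 3.748 kip/in; f_ty = M·x/J = 2.966 kip/in.
Resultant f_max = √[f_tx² + (f_v + f_ty)²] = √[3.748² + (1.245 + 2.966)²] = 5.637 kip/in.
Capacity per unit length: φr_n = 0.75 × 0.6 × 80 × (0.707 × 0.4375) = 11.14 kip/in.
5.637 ≤ 11.14 → adequate.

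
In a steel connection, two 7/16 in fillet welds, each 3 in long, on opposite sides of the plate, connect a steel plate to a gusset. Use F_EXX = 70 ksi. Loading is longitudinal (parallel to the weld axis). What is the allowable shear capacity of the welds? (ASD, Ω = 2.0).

Effective throat t_e = 0.707 × 0.4375 = 0.3093 in.
Total length L = 6 in; A_we = 0.3093 × 6 = 1.856 in².
F_nw = 0.6 F_EXX = 0.6 × 70 = 42 ksi.
R_n = 42 × 1.856 = 77.95 kips; R_n/Ω = 77.95/2.0 = 38.97 kips.

R_n/Ω ≈ 39 kips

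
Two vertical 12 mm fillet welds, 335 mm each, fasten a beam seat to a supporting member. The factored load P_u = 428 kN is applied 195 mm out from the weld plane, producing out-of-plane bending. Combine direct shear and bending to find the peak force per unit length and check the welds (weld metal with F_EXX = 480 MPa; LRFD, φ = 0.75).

L_w = 2 × 335 = 670 mm; section modulus (unit throat) S = 2 × L²/6 = 37410 mm².
Direct shear f_v = P/L_w = 428×10³/670 = 638.8 N/mm.
Moment M = P × e = 428×10³ × 195 = 83460000 N·mm; bending f_b = M/S = 2231 N/mm.
f_max = √(f_v² + f_b²) = √(638.8² + 2231²) = 2321 N/mm.
φr_n = 0.75 × 0.6 × 480 × (0.707 × 12) = 1833 N/mm → NOT adequate.

f_max ≈ 2320 N/mm; NOT adequate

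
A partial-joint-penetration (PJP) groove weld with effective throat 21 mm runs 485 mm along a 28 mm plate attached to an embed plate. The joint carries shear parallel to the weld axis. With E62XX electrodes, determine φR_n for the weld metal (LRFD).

E62XX → F_EXX = 620 MPa.
Effective throat (given) t_e = 21 mm.
A_we = 21 × 485 = 10180 mm².
F_nw = 0.6 F_EXX = 372 MPa.
φR_n = 0.75 × 372 × 10180 × 10⁻³ = 2842 kN.

φR_n ≈ 2840 kN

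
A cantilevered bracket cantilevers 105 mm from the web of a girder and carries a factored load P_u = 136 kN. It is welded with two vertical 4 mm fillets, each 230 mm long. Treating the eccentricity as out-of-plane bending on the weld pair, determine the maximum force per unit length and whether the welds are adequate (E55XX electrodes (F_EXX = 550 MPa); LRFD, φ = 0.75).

L_w = 2 × 230 = 460 mm; section modulus (unit throat) S = 2 × L²/6 = 17630 mm².
Direct shear f_v = P/L_w = 136×10³/460 = 295.7 N/mm.
Moment M = P × e = 136×10³ × 105 = 14280000 N·mm; bending f_b = M/S = 809.8 N/mm.
f_max = √(f_v² + f_b²) = √(295.7² + 809.8²) = 862.1 N/mm.
φr_n = 0.75 × 0.6 × 550 × (0.707 × 4) = 699.9 N/mm → NOT adequate.

f_max ≈ 862 N/mm; NOT adequate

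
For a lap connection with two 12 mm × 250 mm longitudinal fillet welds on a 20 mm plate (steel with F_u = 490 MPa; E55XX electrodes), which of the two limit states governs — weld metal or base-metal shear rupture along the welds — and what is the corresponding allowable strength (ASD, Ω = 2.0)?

R_n/Ω ≈ 700 kN (weld metal governs)

E55XX → F_EXX = 550 MPa.
t_e = 0.707 × 12 = 8.484 mm; L = 500 mm.
Weld metal: R_n/Ω = (1/2.0) × 0.6 × 550 × 8.484 × 500 × 10⁻³ = 699.9 kN.
Base metal (shear rupture): R_n/Ω = (1/2.0) × 0.6 × 490 × 20 × 500 × 10⁻³ = 1470 kN.
Governing: weld metal.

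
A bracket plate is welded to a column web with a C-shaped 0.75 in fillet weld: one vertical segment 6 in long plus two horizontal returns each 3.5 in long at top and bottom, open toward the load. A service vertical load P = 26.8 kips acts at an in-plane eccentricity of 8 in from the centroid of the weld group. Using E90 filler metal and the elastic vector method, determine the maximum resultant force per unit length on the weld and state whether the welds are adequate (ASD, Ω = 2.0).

f_max ≈ 10.1 kip/in; adequate

E90XX → F_EXX = 90 ksi.
Total weld length L_w = 13 in. Treat welds as unit-width lines.
Centroid: x̄ = 2×3.5×1.75 / 13 = 0.9423 in from the vertical weld.
Polar moment about centroid: J = I_x + I_y = [6³/12 + 2×3.5×3²] + [6×0.9423² + 2(3.5³/12 + 3.5×0.8077²)] = 98.04 in³.
Direct shear f_v = P/L_w = 26.8 / 13 = 2.062 kip/in (vertical).
Torsion M = P·e = 26.8 × 8 = 214.4 kip·in.
Critical point at (x, y) = (2.558, 3) from centroid. f_tx = M·y/J = 6.561 kip/in; f_ty = M·x/J = 5.593 kip/in.
Resultant f_max = √[f_tx² + (f_v + f_ty)²] = √[6.561² + (2.062 + 5.593)²] = 10.08 kip/in.
Capacity per unit length: r_n/Ω = (1/2.0) × 0.6 × 90 × (0.707 × 0.75) = 14.32 kip/in.
10.08 ≤ 14.32 → adequate.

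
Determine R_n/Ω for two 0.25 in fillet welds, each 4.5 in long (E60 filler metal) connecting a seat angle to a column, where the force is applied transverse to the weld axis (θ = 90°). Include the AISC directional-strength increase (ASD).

E60XX → F_EXX = 60 ksi.
t_e = 0.707 × 0.25 = 0.1767 in; A_we = 0.1767 × 9 = 1.591 in².
Directional factor: 1.0 + 0.5 sin^1.5(90°) = 1.5.
F_nw = 0.6 × 60 × 1.5 = 54 ksi.
R_n/Ω = (54 × 1.591) / 2.0 = 42.95 kip.

R_n/Ω ≈ 43 kip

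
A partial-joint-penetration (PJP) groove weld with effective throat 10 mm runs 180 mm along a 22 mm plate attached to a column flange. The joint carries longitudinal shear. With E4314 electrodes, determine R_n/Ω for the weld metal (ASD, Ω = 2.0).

R_n/Ω ≈ 232 kN

E43XX → F_EXX = 430 MPa.
Effective throat (given) t_e = 10 mm.
A_we = 10 × 180 = 1800 mm².
F_nw = 0.6 F_EXX = 258 MPa.
R_n/Ω = (258 × 1800) / 2.0 × 10⁻³ = 232.2 kN.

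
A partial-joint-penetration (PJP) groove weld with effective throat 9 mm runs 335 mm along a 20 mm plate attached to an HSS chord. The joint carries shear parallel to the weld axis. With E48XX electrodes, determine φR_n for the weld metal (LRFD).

φR_n ≈ 651 kN

E48XX → F_EXX = 480 MPa.
Effective throat (given) t_e = 9 mm.
A_we = 9 × 335 = 3015 mm².
F_nw = 0.6 F_EXX = 288 MPa.
φR_n = 0.75 × 288 × 3015 × 10⁻³ = 651.2 kN.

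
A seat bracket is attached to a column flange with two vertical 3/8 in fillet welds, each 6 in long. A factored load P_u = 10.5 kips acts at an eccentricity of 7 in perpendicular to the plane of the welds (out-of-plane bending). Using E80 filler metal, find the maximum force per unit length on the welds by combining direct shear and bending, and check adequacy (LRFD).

f_max ≈ 6.19 kip/in; adequate

E80XX → F_EXX = 80 ksi.
L_w = 2 × 6 = 12 in; section modulus (unit throat) S = 2 × L²/6 = 12 in².
Direct shear f_v = P/L_w = 10.5/12 = 0.875 kip/in.
Moment M = P × e = 10.5 × 7 = 73.5 kip·in; bending f_b = M/S = 6.125 kip/in.
f_max = √(f_v² + f_b²) = √(0.875² + 6.125²) = 6.187 kip/in.
φr_n = 0.75 × 0.6 × 80 × (0.707 × 0.375) = 9.544 kip/in → adequate.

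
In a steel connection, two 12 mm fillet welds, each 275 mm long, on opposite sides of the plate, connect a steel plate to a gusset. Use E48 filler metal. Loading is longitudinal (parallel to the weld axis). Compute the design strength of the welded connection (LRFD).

E48XX → F_EXX = 480 MPa.
Effective throat t_e = 0.707 × 12 = 8.484 mm.
Total length L = 550 mm; A_we = 8.484 × 550 = 4666 mm².
F_nw = 0.6 F_EXX = 0.6 × 480 = 288 MPa.
φR_n = 0.75 × 288 × 4666 × 10⁻³ = 1008 kN.

φR_n ≈ 1010 kN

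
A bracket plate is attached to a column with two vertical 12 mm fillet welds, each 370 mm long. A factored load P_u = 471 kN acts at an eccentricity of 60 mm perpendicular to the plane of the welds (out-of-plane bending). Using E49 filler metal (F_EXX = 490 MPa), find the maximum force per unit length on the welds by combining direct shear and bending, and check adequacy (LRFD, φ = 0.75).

L_w = 2 × 370 = 740 mm; section modulus (unit throat) S = 2 × L²/6 = 45630 mm².
Direct shear f_v = P/L_w = 471×10³/740 = 636.5 N/mm.
Moment M = P × e = 471×10³ × 60 = 28260000 N·mm; bending f_b = M/S = 619.3 N/mm.
f_max = √(f_v² + f_b²) = √(636.5² + 619.3²) = 888 N/mm.
φr_n = 0.75 × 0.6 × 490 × (0.707 × 12) = 1871 N/mm → adequate.

f_max ≈ 888 N/mm; adequate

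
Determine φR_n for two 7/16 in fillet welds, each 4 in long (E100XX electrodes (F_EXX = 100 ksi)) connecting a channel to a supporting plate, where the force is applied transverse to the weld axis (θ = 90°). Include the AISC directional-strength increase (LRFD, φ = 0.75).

t_e = 0.707 × 0.4375 = 0.3093 in; A_we = 0.3093 × 8 = 2.474 in².
Directional factor: 1.0 + 0.5 sin^1.5(90°) = 1.5.
F_nw = 0.6 × 100 × 1.5 = 90 ksi.
φR_n = 0.75 × 90 × 2.474 = 167 kips.

φR_n ≈ 167 kips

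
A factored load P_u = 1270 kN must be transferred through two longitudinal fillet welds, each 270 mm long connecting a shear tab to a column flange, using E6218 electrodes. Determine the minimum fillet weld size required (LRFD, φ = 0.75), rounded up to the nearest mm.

w = 12 mm

E62XX → F_EXX = 620 MPa.
Total weld length L = 540 mm.
Required throat t_e = P_u / (φ × 0.6 F_EXX × L) = 1270 / (0.75 × 0.6 × 620 × 540 × 10⁻³) = 8.43 mm.
Required leg w = t_e / 0.707 = 11.92 mm → use 12 mm.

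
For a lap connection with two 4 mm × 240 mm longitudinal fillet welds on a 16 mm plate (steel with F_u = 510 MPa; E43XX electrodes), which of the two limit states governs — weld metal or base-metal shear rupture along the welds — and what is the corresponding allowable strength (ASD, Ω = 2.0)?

R_n/Ω ≈ 175 kN (weld metal governs)

E43XX → F_EXX = 430 MPa.
t_e = 0.707 × 4 = 2.828 mm; L = 480 mm.
Weld metal: R_n/Ω = (1/2.0) × 0.6 × 430 × 2.828 × 480 × 10⁻³ = 175.1 kN.
Base metal (shear rupture): R_n/Ω = (1/2.0) × 0.6 × 510 × 16 × 480 × 10⁻³ = 1175 kN.
Governing: weld metal.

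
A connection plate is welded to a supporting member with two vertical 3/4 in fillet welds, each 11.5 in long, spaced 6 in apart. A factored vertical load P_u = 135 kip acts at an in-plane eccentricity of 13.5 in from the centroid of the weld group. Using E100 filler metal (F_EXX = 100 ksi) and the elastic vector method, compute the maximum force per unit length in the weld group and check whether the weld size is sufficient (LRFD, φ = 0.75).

Total weld length L_w = 23 in. Treat welds as unit-width lines.
Polar moment about centroid: J = 2[d³/12 + d(b/2)²] = 2[11.5³/12 + 11.5×3²] = 460.5 in³.
Direct shear f_v = P/L_w = 135 / 23 = 5.87 kip/in (vertical).
Torsion M = P·e = 135 × 13.5 = 1822.5 kip·in.
Critical point at (x, y) = (3, 5.75) from centroid. f_tx = M·y/J = 22.76 kip/in; f_ty = M·x/J = 11.87 kip/in.
Resultant f_max = √[f_tx² + (f_v + f_ty)²] = √[22.76² + (5.87 + 11.87)²] = 28.86 kip/in.
Capacity per unit length: φr_n = 0.75 × 0.6 × 100 × (0.707 × 0.75) = 23.86 kip/in.
28.86 > 23.86 → NOT adequate.

f_max ≈ 28.9 kip/in; NOT adequate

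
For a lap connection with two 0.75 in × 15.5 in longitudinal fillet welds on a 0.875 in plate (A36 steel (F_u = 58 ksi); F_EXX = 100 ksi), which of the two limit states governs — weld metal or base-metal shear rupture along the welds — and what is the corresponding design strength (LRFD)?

t_e = 0.707 × 0.75 = 0.5302 in; L = 31 in.
Weld metal: φR_n = 0.75 × 0.6 × 100 × 0.5302 × 31 = 739.7 kip.
Base metal (shear rupture): φR_n = 0.75 × 0.6 × 58 × 0.875 × 31 = 708 kip.
Governing: base-metal shear rupture.

φR_n ≈ 708 kip (base-metal shear rupture governs)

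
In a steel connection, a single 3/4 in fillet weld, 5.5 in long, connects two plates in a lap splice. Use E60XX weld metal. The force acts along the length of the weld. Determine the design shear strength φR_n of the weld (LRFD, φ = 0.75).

E60XX → F_EXX = 60 ksi.
Effective throat t_e = 0.707 × 0.75 = 0.5302 in.
Total length L = 5.5 in; A_we = 0.5302 × 5.5 = 2.916 in².
F_nw = 0.6 F_EXX = 0.6 × 60 = 36 ksi.
φR_n = 0.75 × 36 × 2.916 = 78.74 kip.

φR_n ≈ 78.7 kip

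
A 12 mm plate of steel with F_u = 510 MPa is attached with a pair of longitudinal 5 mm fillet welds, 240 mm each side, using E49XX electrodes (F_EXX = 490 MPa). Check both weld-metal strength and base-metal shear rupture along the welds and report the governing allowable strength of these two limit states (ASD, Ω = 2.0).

R_n/Ω ≈ 249 kN (weld metal governs)

t_e = 0.707 × 5 = 3.535 mm; L = 480 mm.
Weld metal: R_n/Ω = (1/2.0) × 0.6 × 490 × 3.535 × 480 × 10⁻³ = 249.4 kN.
Base metal (shear rupture): R_n/Ω = (1/2.0) × 0.6 × 510 × 12 × 480 × 10⁻³ = 881.3 kN.
Governing: weld metal.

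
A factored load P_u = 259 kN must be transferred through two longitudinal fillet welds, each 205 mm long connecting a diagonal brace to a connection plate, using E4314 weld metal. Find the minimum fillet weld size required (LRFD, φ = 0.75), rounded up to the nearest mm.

E43XX → F_EXX = 430 MPa.
Total weld length L = 410 mm.
Required throat t_e = P_u / (φ × 0.6 F_EXX × L) = 259 / (0.75 × 0.6 × 430 × 410 × 10⁻³) = 3.265 mm.
Required leg w = t_e / 0.707 = 4.618 mm → use 5 mm.

w = 5 mm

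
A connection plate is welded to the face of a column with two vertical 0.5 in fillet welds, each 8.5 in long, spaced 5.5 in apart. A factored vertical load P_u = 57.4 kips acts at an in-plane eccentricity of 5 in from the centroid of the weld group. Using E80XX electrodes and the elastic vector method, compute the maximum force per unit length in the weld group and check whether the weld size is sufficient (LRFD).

f_max ≈ 8.61 kip/in; adequate

E80XX → F_EXX = 80 ksi.
Total weld length L_w = 17 in. Treat welds as unit-width lines.
Polar moment about centroid: J = 2[d³/12 + d(b/2)²] = 2[8.5³/12 + 8.5×2.75²] = 230.9 in³.
Direct shear f_v = P/L_w = 57.4 / 17 = 3.376 kip/in (vertical).
Torsion M = P·e = 57.4 × 5 = 287 kip·in.
Critical point at (x, y) = (2.75, 4.25) from centroid. f_tx = M·y/J = 5.282 kip/in; f_ty = M·x/J = 3.418 kip/in.
Resultant f_max = √[f_tx² + (f_v + f_ty)²] = √[5.282² + (3.376 + 3.418)²] = 8.606 kip/in.
Capacity per unit length: φr_n = 0.75 × 0.6 × 80 × (0.707 × 0.5) = 12.73 kip/in.
8.606 ≤ 12.73 → adequate.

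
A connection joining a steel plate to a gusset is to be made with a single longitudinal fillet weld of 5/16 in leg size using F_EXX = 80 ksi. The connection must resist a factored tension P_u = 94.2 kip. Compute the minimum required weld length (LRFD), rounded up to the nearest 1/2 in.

Throat t_e = 0.707 × 0.3125 = 0.2209 in.
φr_n = 0.75 × 0.6 × 80 × 0.2209 = 7.954 kip/in.
L_req = P_u / φr_n = 94.2 / 7.954 = 11.84 in total.
Round up → use L = 12 in.

L = 12 in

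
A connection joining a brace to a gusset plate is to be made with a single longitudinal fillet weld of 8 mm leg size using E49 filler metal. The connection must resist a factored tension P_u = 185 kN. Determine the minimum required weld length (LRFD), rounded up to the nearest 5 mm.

E49XX → F_EXX = 490 MPa.
Throat t_e = 0.707 × 8 = 5.656 mm.
φr_n = 0.75 × 0.6 × 490 × 5.656 × 10⁻³ = 1.247 kN/mm.
L_req = P_u / φr_n = 185 / 1.247 = 148.3 mm total.
Round up → use L = 150 mm.

L = 150 mm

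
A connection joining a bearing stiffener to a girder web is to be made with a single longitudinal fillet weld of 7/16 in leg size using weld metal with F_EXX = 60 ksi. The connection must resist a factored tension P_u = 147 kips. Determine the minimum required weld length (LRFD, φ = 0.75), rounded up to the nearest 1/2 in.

L = 18 in

Throat t_e = 0.707 × 0.4375 = 0.3093 in.
φr_n = 0.75 × 0.6 × 60 × 0.3093 = 8.351 kips/in.
L_req = P_u / φr_n = 147 / 8.351 = 17.6 in total.
Round up → use L = 18 in.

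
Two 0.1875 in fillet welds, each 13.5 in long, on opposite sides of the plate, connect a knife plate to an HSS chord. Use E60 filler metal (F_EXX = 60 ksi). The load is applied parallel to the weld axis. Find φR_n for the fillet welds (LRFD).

Effective throat t_e = 0.707 × 0.1875 = 0.1326 in.
Total length L = 27 in; A_we = 0.1326 × 27 = 3.579 in².
F_nw = 0.6 F_EXX = 0.6 × 60 = 36 ksi.
φR_n = 0.75 × 36 × 3.579 = 96.64 kip.

φR_n ≈ 96.6 kip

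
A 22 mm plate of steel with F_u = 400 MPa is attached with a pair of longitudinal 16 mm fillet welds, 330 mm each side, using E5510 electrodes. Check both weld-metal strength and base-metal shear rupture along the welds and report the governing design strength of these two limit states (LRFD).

E55XX → F_EXX = 550 MPa.
t_e = 0.707 × 16 = 11.31 mm; L = 660 mm.
Weld metal: φR_n = 0.75 × 0.6 × 550 × 11.31 × 660 × 10⁻³ = 1848 kN.
Base metal (shear rupture): φR_n = 0.75 × 0.6 × 400 × 22 × 660 × 10⁻³ = 2614 kN.
Governing: weld metal.

φR_n ≈ 1850 kN (weld metal governs)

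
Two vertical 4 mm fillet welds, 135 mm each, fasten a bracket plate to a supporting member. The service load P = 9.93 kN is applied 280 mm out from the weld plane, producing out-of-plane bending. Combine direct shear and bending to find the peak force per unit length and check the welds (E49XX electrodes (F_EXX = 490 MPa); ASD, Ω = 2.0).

f_max ≈ 459 N/mm; NOT adequate

L_w = 2 × 135 = 270 mm; section modulus (unit throat) S = 2 × L²/6 = 6075 mm².
Direct shear f_v = P/L_w = 9.93×10³/270 = 36.78 N/mm.
Moment M = P × e = 9.93×10³ × 280 = 2780400 N·mm; bending f_b = M/S = 457.7 N/mm.
f_max = √(f_v² + f_b²) = √(36.78² + 457.7²) = 459.2 N/mm.
r_n/Ω = (1/2.0) × 0.6 × 490 × (0.707 × 4) = 415.7 N/mm → NOT adequate.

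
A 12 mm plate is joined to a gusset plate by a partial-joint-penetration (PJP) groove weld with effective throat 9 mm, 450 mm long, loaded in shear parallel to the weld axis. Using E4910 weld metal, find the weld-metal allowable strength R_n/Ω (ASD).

R_n/Ω ≈ 595 kN

E49XX → F_EXX = 490 MPa.
Effective throat (given) t_e = 9 mm.
A_we = 9 × 450 = 4050 mm².
F_nw = 0.6 F_EXX = 294 MPa.
R_n/Ω = (294 × 4050) / 2.0 × 10⁻³ = 595.4 kN.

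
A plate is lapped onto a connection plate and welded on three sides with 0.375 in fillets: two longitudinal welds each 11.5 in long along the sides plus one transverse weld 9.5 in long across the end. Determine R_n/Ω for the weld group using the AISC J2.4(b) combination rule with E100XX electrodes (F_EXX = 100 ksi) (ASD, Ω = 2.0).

t_e = 0.707 × 0.375 = 0.2651 in.
R_nwl = 0.6 × 100 × 0.2651 × 23 = 365.9 kips (longitudinal, 2 welds).
R_nwt = 0.6 × 100 × 0.2651 × 9.5 = 151.1 kips (transverse, base value).
(i) R_nwl + R_nwt = 517 kips; (ii) 0.85 R_nwl + 1.5 R_nwt = 537.7 kips.
R_n = max = 537.7 kips [governs: (ii)]; R_n/Ω = 268.8 kips.

R_n/Ω ≈ 269 kips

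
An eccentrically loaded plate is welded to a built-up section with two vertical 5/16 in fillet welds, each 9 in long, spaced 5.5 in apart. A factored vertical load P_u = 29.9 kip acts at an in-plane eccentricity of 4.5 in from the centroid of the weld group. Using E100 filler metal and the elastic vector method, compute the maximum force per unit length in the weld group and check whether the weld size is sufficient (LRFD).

f_max ≈ 3.89 kip/in; adequate

E100XX → F_EXX = 100 ksi.
Total weld length L_w = 18 in. Treat welds as unit-width lines.
Polar moment about centroid: J = 2[d³/12 + d(b/2)²] = 2[9³/12 + 9×2.75²] = 257.6 in³.
Direct shear f_v = P/L_w = 29.9 / 18 = 1.661 kip/in (vertical).
Torsion M = P·e = 29.9 × 4.5 = 134.55 kip·in.
Critical point at (x, y) = (2.75, 4.5) from centroid. f_tx = M·y/J = 2.35 kip/in; f_ty = M·x/J = 1.436 kip/in.
Resultant f_max = √[f_tx² + (f_v + f_ty)²] = √[2.35² + (1.661 + 1.436)²] = 3.888 kip/in.
Capacity per unit length: φr_n = 0.75 × 0.6 × 100 × (0.707 × 0.3125) = 9.942 kip/in.
3.888 ≤ 9.942 → adequate.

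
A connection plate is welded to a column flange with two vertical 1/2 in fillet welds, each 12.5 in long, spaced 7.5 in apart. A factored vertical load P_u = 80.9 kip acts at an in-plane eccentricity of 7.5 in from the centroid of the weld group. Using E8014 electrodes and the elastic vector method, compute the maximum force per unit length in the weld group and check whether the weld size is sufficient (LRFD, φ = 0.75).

E80XX → F_EXX = 80 ksi.
Total weld length L_w = 25 in. Treat welds as unit-width lines.
Polar moment about centroid: J = 2[d³/12 + d(b/2)²] = 2[12.5³/12 + 12.5×3.75²] = 677.1 in³.
Direct shear f_v = P/L_w = 80.9 / 25 = 3.236 kip/in (vertical).
Torsion M = P·e = 80.9 × 7.5 = 606.75 kip·in.
Critical point at (x, y) = (3.75, 6.25) from centroid. f_tx = M·y/J = 5.601 kip/in; f_ty = M·x/J = 3.36 kip/in.
Resultant f_max = √[f_tx² + (f_v + f_ty)²] = √[5.601² + (3.236 + 3.36)²] = 8.653 kip/in.
Capacity per unit length: φr_n = 0.75 × 0.6 × 80 × (0.707 × 0.5) = 12.73 kip/in.
8.653 ≤ 12.73 → adequate.

f_max ≈ 8.65 kip/in; adequate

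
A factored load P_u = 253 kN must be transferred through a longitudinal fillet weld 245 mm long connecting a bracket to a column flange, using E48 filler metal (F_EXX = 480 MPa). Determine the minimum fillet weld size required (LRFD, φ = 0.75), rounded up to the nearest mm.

Total weld length L = 245 mm.
Required throat t_e = P_u / (φ × 0.6 F_EXX × L) = 253 / (0.75 × 0.6 × 480 × 245 × 10⁻³) = 4.781 mm.
Required leg w = t_e / 0.707 = 6.762 mm → use 7 mm.

w = 7 mm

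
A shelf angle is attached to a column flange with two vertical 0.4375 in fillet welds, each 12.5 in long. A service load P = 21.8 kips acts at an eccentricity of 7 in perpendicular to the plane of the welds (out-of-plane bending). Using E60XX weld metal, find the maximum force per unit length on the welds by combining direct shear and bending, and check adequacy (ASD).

E60XX → F_EXX = 60 ksi.
L_w = 2 × 12.5 = 25 in; section modulus (unit throat) S = 2 × L²/6 = 52.08 in².
Direct shear f_v = P/L_w = 21.8/25 = 0.872 kip/in.
Moment M = P × e = 21.8 × 7 = 152.6 kip·in; bending f_b = M/S = 2.93 kip/in.
f_max = √(f_v² + f_b²) = √(0.872² + 2.93²) = 3.057 kip/in.
r_n/Ω = (1/2.0) × 0.6 × 60 × (0.707 × 0.4375) = 5.568 kip/in → adequate.

f_max ≈ 3.06 kip/in; adequate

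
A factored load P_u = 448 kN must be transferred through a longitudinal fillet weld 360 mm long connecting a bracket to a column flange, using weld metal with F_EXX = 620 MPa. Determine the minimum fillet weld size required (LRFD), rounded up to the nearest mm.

w = 7 mm

Total weld length L = 360 mm.
Required throat t_e = P_u / (φ × 0.6 F_EXX × L) = 448 / (0.75 × 0.6 × 620 × 360 × 10⁻³) = 4.46 mm.
Required leg w = t_e / 0.707 = 6.309 mm → use 7 mm.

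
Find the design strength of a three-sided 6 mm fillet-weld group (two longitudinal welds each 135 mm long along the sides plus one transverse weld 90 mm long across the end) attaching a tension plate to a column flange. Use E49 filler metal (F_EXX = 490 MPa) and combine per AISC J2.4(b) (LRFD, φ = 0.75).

t_e = 0.707 × 6 = 4.242 mm.
R_nwl = 0.6 × 490 × 4.242 × 270 × 10⁻³ = 336.7 kN (longitudinal, 2 welds).
R_nwt = 0.6 × 490 × 4.242 × 90 × 10⁻³ = 112.2 kN (transverse, base value).
(i) R_nwl + R_nwt = 449 kN; (ii) 0.85 R_nwl + 1.5 R_nwt = 454.6 kN.
R_n = max = 454.6 kN [governs: (ii)]; φR_n = 340.9 kN.

φR_n ≈ 341 kN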